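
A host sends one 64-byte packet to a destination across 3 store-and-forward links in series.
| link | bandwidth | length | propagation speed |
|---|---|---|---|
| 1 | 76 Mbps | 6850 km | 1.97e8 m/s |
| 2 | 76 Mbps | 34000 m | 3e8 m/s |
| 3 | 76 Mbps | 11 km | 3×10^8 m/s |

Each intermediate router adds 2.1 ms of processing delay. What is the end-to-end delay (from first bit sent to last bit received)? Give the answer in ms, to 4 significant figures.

L = 64 × 8 = 512 bits.
Transmission delay per hop = L/R = 512/76000000 = 0.00673684 ms; 3 hops → 0.0202105 ms.
Propagation delays (d/s per hop): 34.7716, 0.113333, 0.0366667 ms; sum = 34.9216 ms.
Processing at 2 router(s): 2 × 2.1 ms = 4.2 ms.
End-to-end = 39.14 ms.

39.14 ms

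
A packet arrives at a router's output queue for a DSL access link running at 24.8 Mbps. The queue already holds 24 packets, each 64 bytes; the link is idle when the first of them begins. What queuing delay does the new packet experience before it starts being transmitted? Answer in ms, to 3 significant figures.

0.495 ms

Each queued packet: L/R = 512/24800000 = 0.0206452 ms.
24 queued → 0.495484 ms.
Queuing delay = 0.495 ms.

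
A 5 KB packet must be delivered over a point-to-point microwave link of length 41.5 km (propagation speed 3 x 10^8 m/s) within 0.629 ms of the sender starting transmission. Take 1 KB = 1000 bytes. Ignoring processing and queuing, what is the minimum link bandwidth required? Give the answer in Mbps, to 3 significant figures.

L = 40000 bits.
Propagation delay = 41500 / 300000000 = 0.138333 ms.
Transmission budget = 0.629 − 0.138333 = 0.490667 ms.
R ≥ L / t_tx = 40000 bits / 0.000490667 s = 81.5 Mbps.

81.5 Mbps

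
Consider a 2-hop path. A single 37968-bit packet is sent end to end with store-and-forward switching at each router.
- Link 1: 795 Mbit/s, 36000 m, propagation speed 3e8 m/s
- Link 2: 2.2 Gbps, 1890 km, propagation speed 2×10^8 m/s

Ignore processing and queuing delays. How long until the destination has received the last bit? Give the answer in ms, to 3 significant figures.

9.64 ms

Transmission delays (L/R per hop): 0.0477585, 0.0172582 ms; sum = 0.0650167 ms.
Propagation delays (d/s per hop): 0.12, 9.45 ms; sum = 9.57 ms.
End-to-end = 9.64 ms.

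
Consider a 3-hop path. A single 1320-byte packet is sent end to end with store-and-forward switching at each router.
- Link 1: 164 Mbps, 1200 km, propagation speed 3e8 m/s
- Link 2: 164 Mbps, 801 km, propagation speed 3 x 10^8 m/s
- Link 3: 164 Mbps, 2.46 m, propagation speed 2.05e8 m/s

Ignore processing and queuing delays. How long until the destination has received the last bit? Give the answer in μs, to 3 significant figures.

L = 1320 × 8 = 10560 bits.
Transmission delay per hop = L/R = 10560/164000000 = 64.3902 μs; 3 hops → 193.171 μs.
Propagation delays (d/s per hop): 4000, 2670, 0.012 μs; sum = 6670.01 μs.
End-to-end = 6860 μs.

6860 μs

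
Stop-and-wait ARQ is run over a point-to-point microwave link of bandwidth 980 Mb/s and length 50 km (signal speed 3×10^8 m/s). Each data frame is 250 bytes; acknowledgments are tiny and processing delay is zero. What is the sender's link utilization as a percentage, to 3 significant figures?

t_tx = L/R = 2000/980000000 = 2.04082e-06 s.
t_prop = 50000/300000000 = 0.000166667 s; RTT = 0.000333333 s.
Cycle = t_tx + RTT = 0.000335374 s.
Utilization = t_tx / cycle = 2.04082e-06/0.000335374 = 0.609 %.

0.609 %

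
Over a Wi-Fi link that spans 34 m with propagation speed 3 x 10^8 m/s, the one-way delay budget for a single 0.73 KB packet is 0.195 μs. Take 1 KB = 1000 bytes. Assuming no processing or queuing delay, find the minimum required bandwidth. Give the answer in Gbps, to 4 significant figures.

L = 5840 bits.
Propagation delay = 34 / 300000000 = 0.113333 μs.
Transmission budget = 0.195 − 0.113333 = 0.0816667 μs.
R ≥ L / t_tx = 5840 bits / 8.16667e-08 s = 71.51 Gbps.

71.51 Gbps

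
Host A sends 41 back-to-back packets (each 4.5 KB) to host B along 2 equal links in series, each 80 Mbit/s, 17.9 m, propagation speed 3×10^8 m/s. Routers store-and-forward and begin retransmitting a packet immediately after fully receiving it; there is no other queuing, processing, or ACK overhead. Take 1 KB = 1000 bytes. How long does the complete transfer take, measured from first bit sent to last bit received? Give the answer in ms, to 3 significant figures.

18.9 ms

Per-hop transmission t_tx = L/R = 36000/80000000 = 0.45 ms.
Per-hop propagation t_prop = 17.9/300000000 = 5.96667e-05 ms.
Pipeline fill: first packet needs 2·t_tx to clear all hops; remaining 40 packets each add one t_tx.
Total = (2+41-1)·t_tx + 2·t_prop = 42·0.45 + 2·5.96667e-05 = 18.9 ms.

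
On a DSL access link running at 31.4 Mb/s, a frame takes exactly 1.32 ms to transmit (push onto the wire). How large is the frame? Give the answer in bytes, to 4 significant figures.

5181 bytes

L = R × t_tx = 31400000 b/s × 0.00132 s = 41448 bits.
In bytes: 41448 / 8 = 5181 bytes.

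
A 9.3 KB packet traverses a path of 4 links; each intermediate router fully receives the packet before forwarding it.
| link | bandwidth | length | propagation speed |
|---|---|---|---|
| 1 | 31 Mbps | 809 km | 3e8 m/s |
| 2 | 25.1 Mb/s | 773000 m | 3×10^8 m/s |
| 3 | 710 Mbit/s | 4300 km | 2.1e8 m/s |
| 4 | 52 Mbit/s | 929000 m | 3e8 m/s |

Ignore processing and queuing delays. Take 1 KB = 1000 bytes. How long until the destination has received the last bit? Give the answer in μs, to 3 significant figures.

L = 74400 bits.
Transmission delays (L/R per hop): 2400, 2964.14, 104.789, 1430.77 μs; sum = 6899.7 μs.
Propagation delays (d/s per hop): 2696.67, 2576.67, 20476.2, 3096.67 μs; sum = 28846.2 μs.
End-to-end = 35700 μs.

35700 μs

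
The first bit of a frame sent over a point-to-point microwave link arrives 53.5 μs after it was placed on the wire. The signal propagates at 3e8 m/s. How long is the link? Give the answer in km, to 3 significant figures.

16.1 km

d = s × t_prop = 300000000 × 5.35e-05 = 16.1 km.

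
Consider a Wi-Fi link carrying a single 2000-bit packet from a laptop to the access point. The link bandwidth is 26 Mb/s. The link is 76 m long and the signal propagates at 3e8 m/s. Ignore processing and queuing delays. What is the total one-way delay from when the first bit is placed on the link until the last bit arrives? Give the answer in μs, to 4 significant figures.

77.18 μs

Transmission delay = L/R = 2000 / 26000000 = 76.9231 μs.
Propagation delay = d/s = 76 m / 300000000 m/s = 0.253333 μs.
Total = 77.18 μs.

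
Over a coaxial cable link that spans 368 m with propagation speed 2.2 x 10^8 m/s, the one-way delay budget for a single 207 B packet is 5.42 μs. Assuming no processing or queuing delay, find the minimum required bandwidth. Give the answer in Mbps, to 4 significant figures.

441.9 Mbps

L = 1656 bits.
Propagation delay = 368 / 2.2e+08 = 1.67273 μs.
Transmission budget = 5.42 − 1.67273 = 3.74727 μs.
R ≥ L / t_tx = 1656 bits / 3.74727e-06 s = 441.9 Mbps.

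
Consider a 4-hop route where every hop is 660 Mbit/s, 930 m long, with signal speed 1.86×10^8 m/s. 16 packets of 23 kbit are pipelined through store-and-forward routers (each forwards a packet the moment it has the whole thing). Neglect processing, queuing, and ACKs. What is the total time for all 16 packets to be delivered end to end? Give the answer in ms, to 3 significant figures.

Per-hop transmission t_tx = L/R = 23000/660000000 = 0.0348485 ms.
Per-hop propagation t_prop = 930/186000000 = 0.005 ms.
Pipeline fill: first packet needs 4·t_tx to clear all hops; remaining 15 packets each add one t_tx.
Total = (4+16-1)·t_tx + 4·t_prop = 19·0.0348485 + 4·0.005 = 0.682 ms.

0.682 ms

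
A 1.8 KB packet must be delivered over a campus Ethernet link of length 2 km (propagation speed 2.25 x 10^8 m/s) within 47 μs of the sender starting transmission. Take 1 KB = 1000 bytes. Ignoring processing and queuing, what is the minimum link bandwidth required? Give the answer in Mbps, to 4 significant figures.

377.8 Mbps

L = 14400 bits.
Propagation delay = 2000 / 225000000 = 8.88889 μs.
Transmission budget = 47 − 8.88889 = 38.1111 μs.
R ≥ L / t_tx = 14400 bits / 3.81111e-05 s = 377.8 Mbps.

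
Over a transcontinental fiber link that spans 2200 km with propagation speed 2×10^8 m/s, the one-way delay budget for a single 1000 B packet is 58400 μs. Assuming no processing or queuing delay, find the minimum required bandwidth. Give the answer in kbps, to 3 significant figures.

L = 8000 bits.
Propagation delay = 2200000 / 200000000 = 11000 μs.
Transmission budget = 58400 − 11000 = 47400 μs.
R ≥ L / t_tx = 8000 bits / 0.0474 s = 169 kbps.

169 kbps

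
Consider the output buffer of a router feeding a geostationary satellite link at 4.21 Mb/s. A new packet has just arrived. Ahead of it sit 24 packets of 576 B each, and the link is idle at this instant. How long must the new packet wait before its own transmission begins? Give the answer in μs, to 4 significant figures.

Each queued packet: L/R = 4608/4210000 = 1094.54 μs.
24 queued → 26268.9 μs.
Queuing delay = 26270 μs.

26270 μs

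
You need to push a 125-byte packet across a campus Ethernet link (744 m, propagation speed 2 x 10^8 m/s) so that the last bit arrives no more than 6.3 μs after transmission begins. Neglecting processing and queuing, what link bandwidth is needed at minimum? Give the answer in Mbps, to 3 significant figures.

L = 1000 bits.
Propagation delay = 744 / 200000000 = 3.72 μs.
Transmission budget = 6.3 − 3.72 = 2.58 μs.
R ≥ L / t_tx = 1000 bits / 2.58e-06 s = 388 Mbps.

388 Mbps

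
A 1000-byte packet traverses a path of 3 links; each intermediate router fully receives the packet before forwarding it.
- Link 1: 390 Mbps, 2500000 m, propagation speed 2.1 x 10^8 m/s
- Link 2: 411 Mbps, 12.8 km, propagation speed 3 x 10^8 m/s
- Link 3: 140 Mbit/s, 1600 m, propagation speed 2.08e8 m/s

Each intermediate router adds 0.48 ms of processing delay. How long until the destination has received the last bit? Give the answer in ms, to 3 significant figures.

13.0 ms

L = 1000 × 8 = 8000 bits.
Transmission delays (L/R per hop): 0.0205128, 0.0194647, 0.0571429 ms; sum = 0.0971204 ms.
Propagation delays (d/s per hop): 11.9048, 0.0426667, 0.00769231 ms; sum = 11.9551 ms.
Processing at 2 router(s): 2 × 0.48 ms = 0.96 ms.
End-to-end = 13.0 ms.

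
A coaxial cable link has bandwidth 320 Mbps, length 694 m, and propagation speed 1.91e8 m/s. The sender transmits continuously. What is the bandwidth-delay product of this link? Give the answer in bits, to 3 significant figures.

Propagation delay = 694 / 191000000 = 3.63351e-06 s.
BDP = R × t_prop = 320000000 × 3.63351e-06 = 1162.72 bits.

1160 bits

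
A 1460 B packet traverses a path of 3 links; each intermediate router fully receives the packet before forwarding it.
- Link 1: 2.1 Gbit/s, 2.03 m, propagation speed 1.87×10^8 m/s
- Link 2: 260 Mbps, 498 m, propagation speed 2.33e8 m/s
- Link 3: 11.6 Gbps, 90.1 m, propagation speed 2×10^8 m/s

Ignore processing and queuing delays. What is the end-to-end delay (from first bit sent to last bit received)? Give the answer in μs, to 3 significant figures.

L = 1460 × 8 = 11680 bits.
Transmission delays (L/R per hop): 5.5619, 44.9231, 1.0069 μs; sum = 51.4919 μs.
Propagation delays (d/s per hop): 0.0108556, 2.13734, 0.4505 μs; sum = 2.59869 μs.
End-to-end = 54.1 μs.

54.1 μs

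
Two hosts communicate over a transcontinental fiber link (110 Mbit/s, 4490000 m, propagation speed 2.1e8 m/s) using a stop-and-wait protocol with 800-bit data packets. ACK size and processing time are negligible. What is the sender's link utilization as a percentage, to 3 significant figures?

0.0170 %

t_tx = L/R = 800/110000000 = 7.27273e-06 s.
t_prop = 4490000/210000000 = 0.021381 s; RTT = 0.0427619 s.
Cycle = t_tx + RTT = 0.0427692 s.
Utilization = t_tx / cycle = 7.27273e-06/0.0427692 = 0.0170 %.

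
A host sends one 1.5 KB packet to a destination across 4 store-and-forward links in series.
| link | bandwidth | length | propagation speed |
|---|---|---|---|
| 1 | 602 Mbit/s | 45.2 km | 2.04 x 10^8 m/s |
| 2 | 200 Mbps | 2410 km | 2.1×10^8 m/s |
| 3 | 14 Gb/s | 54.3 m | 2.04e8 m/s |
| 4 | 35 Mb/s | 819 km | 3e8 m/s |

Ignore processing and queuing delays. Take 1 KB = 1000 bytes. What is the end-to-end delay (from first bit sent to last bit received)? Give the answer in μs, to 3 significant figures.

L = 12000 bits.
Transmission delays (L/R per hop): 19.9336, 60, 0.857143, 342.857 μs; sum = 423.648 μs.
Propagation delays (d/s per hop): 221.569, 11476.2, 0.266176, 2730 μs; sum = 14428 μs.
End-to-end = 14900 μs.

14900 μs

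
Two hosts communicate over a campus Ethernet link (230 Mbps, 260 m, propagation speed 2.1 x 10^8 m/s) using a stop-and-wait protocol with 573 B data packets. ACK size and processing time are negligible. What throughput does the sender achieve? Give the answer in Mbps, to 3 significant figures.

205 Mbps

t_tx = L/R = 4584/230000000 = 1.99304e-05 s.
t_prop = 260/210000000 = 1.2381e-06 s; RTT = 2.47619e-06 s.
Cycle = t_tx + RTT = 2.24066e-05 s.
Throughput = L / cycle = 4584 / 2.24066e-05 = 205 Mbps.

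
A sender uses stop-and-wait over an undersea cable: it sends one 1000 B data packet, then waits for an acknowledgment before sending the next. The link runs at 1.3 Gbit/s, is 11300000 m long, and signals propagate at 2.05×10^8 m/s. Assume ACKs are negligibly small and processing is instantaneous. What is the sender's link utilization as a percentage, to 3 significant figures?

0.00558 %

t_tx = L/R = 8000/1300000000 = 6.15385e-06 s.
t_prop = 11300000/2.05e+08 = 0.055122 s; RTT = 0.110244 s.
Cycle = t_tx + RTT = 0.11025 s.
Utilization = t_tx / cycle = 6.15385e-06/0.11025 = 0.00558 %.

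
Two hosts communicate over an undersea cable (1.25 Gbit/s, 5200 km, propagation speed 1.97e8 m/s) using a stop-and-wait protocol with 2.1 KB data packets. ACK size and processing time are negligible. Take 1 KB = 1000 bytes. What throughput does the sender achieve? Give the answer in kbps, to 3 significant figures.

t_tx = L/R = 16800/1250000000 = 1.344e-05 s.
t_prop = 5200000/197000000 = 0.0263959 s; RTT = 0.0527919 s.
Cycle = t_tx + RTT = 0.0528053 s.
Throughput = L / cycle = 16800 / 0.0528053 = 318 kbps.

318 kbps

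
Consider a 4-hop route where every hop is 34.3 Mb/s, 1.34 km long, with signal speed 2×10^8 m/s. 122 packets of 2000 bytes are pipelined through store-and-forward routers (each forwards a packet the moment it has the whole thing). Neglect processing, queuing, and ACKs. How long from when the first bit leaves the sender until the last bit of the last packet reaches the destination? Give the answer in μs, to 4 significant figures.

Per-hop transmission t_tx = L/R = 16000/34300000 = 466.472 μs.
Per-hop propagation t_prop = 1340/200000000 = 6.7 μs.
Pipeline fill: first packet needs 4·t_tx to clear all hops; remaining 121 packets each add one t_tx.
Total = (4+122-1)·t_tx + 4·t_prop = 125·466.472 + 4·6.7 = 58340 μs.

58340 μs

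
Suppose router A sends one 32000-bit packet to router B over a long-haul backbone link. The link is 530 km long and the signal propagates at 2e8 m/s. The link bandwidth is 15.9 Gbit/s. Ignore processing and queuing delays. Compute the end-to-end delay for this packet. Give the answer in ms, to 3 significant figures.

2.65 ms

Transmission delay = L/R = 32000 / 15900000000 = 0.00201258 ms.
Propagation delay = d/s = 530000 m / 200000000 m/s = 2.65 ms.
Total = 2.65 ms.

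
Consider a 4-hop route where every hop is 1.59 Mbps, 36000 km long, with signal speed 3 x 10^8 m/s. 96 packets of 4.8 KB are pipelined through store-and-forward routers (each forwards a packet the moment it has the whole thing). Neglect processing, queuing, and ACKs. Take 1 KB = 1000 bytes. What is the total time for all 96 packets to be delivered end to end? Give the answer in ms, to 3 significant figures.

Per-hop transmission t_tx = L/R = 38400/1590000 = 24.1509 ms.
Per-hop propagation t_prop = 36000000/300000000 = 120 ms.
Pipeline fill: first packet needs 4·t_tx to clear all hops; remaining 95 packets each add one t_tx.
Total = (4+96-1)·t_tx + 4·t_prop = 99·24.1509 + 4·120 = 2870 ms.

2870 ms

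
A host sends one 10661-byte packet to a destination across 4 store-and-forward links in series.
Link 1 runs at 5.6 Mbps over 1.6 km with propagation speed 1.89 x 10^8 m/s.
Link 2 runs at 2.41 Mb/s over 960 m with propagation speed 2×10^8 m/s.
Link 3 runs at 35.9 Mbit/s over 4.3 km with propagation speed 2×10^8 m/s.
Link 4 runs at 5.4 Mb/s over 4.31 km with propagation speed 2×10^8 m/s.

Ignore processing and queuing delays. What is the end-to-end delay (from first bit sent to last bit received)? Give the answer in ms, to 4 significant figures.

68.85 ms

L = 10661 × 8 = 85288 bits.
Transmission delays (L/R per hop): 15.23, 35.3892, 2.37571, 15.7941 ms; sum = 68.789 ms.
Propagation delays (d/s per hop): 0.00846561, 0.0048, 0.0215, 0.02155 ms; sum = 0.0563156 ms.
End-to-end = 68.85 ms.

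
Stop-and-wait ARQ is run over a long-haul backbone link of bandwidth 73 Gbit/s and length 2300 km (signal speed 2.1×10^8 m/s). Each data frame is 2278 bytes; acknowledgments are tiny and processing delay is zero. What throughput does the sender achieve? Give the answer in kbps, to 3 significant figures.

832 kbps

t_tx = L/R = 18224/73000000000 = 2.49644e-07 s.
t_prop = 2300000/210000000 = 0.0109524 s; RTT = 0.0219048 s.
Cycle = t_tx + RTT = 0.021905 s.
Throughput = L / cycle = 18224 / 0.021905 = 832 kbps.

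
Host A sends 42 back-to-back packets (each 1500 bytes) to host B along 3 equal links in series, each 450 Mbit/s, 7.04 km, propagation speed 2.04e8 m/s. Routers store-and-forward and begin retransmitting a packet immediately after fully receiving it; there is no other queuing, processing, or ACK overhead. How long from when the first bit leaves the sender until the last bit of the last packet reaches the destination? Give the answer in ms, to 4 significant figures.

1.277 ms

Per-hop transmission t_tx = L/R = 12000/450000000 = 0.0266667 ms.
Per-hop propagation t_prop = 7040/204000000 = 0.0345098 ms.
Pipeline fill: first packet needs 3·t_tx to clear all hops; remaining 41 packets each add one t_tx.
Total = (3+42-1)·t_tx + 3·t_prop = 44·0.0266667 + 3·0.0345098 = 1.277 ms.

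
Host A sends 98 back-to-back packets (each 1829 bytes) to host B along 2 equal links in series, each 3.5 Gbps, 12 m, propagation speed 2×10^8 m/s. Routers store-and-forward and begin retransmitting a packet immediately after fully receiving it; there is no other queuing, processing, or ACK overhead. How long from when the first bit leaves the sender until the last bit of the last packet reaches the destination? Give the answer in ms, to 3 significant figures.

Per-hop transmission t_tx = L/R = 14632/3500000000 = 0.00418057 ms.
Per-hop propagation t_prop = 12/200000000 = 6e-05 ms.
Pipeline fill: first packet needs 2·t_tx to clear all hops; remaining 97 packets each add one t_tx.
Total = (2+98-1)·t_tx + 2·t_prop = 99·0.00418057 + 2·6e-05 = 0.414 ms.

0.414 ms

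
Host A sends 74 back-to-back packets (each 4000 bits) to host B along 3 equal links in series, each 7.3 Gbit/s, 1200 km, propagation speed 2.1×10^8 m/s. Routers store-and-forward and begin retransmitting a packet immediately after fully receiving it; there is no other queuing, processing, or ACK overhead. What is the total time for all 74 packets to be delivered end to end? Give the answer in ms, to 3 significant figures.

Per-hop transmission t_tx = L/R = 4000/7300000000 = 0.000547945 ms.
Per-hop propagation t_prop = 1200000/210000000 = 5.71429 ms.
Pipeline fill: first packet needs 3·t_tx to clear all hops; remaining 73 packets each add one t_tx.
Total = (3+74-1)·t_tx + 3·t_prop = 76·0.000547945 + 3·5.71429 = 17.2 ms.

17.2 ms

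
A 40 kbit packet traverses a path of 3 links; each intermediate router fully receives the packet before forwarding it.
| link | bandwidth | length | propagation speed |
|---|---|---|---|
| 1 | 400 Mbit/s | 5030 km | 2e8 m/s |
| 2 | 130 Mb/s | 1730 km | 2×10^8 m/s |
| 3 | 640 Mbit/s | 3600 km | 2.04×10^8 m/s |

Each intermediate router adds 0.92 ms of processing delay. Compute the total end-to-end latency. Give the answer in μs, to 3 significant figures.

L = 40000 bits.
Transmission delays (L/R per hop): 100, 307.692, 62.5 μs; sum = 470.192 μs.
Propagation delays (d/s per hop): 25150, 8650, 17647.1 μs; sum = 51447.1 μs.
Processing at 2 router(s): 2 × 0.92 ms = 1840 μs.
End-to-end = 53800 μs.

53800 μs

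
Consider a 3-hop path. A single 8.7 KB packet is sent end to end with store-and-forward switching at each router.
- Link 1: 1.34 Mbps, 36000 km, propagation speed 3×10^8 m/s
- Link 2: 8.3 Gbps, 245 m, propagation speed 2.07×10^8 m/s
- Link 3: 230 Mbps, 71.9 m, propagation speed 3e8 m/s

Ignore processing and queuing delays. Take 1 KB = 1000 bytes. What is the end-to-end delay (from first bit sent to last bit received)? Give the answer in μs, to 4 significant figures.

L = 69600 bits.
Transmission delays (L/R per hop): 51940.3, 8.38554, 302.609 μs; sum = 52251.3 μs.
Propagation delays (d/s per hop): 120000, 1.18357, 0.239667 μs; sum = 120001 μs.
End-to-end = 172300 μs.

172300 μs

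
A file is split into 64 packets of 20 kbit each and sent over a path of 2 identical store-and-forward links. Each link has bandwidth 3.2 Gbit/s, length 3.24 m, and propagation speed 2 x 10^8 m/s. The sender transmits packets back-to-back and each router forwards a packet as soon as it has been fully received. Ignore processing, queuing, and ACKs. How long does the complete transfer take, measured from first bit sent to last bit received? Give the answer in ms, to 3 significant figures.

Per-hop transmission t_tx = L/R = 20000/3200000000 = 0.00625 ms.
Per-hop propagation t_prop = 3.24/200000000 = 1.62e-05 ms.
Pipeline fill: first packet needs 2·t_tx to clear all hops; remaining 63 packets each add one t_tx.
Total = (2+64-1)·t_tx + 2·t_prop = 65·0.00625 + 2·1.62e-05 = 0.406 ms.

0.406 ms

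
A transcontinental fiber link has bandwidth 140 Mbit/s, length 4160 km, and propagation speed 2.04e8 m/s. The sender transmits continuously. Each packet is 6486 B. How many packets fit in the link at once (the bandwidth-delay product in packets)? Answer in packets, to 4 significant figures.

55.02 packets

Propagation delay = 4160000 / 204000000 = 0.0203922 s.
BDP = R × t_prop = 140000000 × 0.0203922 = 2854900 bits.
In packets of 51888 bits: 55.02 packets.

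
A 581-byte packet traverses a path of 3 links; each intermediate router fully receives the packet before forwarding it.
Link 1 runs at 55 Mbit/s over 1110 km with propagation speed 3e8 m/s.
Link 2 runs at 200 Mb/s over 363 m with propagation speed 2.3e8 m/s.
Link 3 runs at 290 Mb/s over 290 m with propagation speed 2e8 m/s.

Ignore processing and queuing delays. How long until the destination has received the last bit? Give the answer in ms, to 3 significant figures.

3.83 ms

L = 581 × 8 = 4648 bits.
Transmission delays (L/R per hop): 0.0845091, 0.02324, 0.0160276 ms; sum = 0.123777 ms.
Propagation delays (d/s per hop): 3.7, 0.00157826, 0.00145 ms; sum = 3.70303 ms.
End-to-end = 3.83 ms.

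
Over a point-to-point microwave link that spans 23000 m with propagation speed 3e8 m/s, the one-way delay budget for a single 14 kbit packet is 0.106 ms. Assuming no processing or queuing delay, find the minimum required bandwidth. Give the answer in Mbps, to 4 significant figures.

477.3 Mbps

Propagation delay = 23000 / 300000000 = 0.0766667 ms.
Transmission budget = 0.106 − 0.0766667 = 0.0293333 ms.
R ≥ L / t_tx = 14000 bits / 2.93333e-05 s = 477.3 Mbps.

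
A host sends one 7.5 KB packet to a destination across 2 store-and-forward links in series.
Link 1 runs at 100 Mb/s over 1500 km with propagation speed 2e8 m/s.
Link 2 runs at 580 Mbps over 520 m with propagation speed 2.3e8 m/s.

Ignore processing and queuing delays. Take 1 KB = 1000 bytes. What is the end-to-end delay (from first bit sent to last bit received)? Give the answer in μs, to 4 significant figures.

L = 60000 bits.
Transmission delays (L/R per hop): 600, 103.448 μs; sum = 703.448 μs.
Propagation delays (d/s per hop): 7500, 2.26087 μs; sum = 7502.26 μs.
End-to-end = 8206 μs.

8206 μs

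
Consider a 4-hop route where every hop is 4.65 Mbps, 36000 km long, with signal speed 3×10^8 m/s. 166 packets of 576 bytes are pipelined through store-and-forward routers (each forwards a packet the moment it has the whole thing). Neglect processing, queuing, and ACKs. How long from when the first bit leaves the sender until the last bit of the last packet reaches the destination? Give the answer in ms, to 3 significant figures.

647 ms

Per-hop transmission t_tx = L/R = 4608/4650000 = 0.990968 ms.
Per-hop propagation t_prop = 36000000/300000000 = 120 ms.
Pipeline fill: first packet needs 4·t_tx to clear all hops; remaining 165 packets each add one t_tx.
Total = (4+166-1)·t_tx + 4·t_prop = 169·0.990968 + 4·120 = 647 ms.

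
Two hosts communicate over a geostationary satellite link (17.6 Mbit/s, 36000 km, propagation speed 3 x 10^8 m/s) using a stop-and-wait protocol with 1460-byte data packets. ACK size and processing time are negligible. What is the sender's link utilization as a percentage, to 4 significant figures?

0.2758 %

t_tx = L/R = 11680/17600000 = 0.000663636 s.
t_prop = 36000000/300000000 = 0.12 s; RTT = 0.24 s.
Cycle = t_tx + RTT = 0.240664 s.
Utilization = t_tx / cycle = 0.000663636/0.240664 = 0.2758 %.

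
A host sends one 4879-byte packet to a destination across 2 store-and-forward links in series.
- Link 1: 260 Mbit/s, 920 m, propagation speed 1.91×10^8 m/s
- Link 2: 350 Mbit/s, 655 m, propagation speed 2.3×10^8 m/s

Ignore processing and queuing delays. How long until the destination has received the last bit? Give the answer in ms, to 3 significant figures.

L = 4879 × 8 = 39032 bits.
Transmission delays (L/R per hop): 0.150123, 0.11152 ms; sum = 0.261643 ms.
Propagation delays (d/s per hop): 0.00481675, 0.00284783 ms; sum = 0.00766458 ms.
End-to-end = 0.269 ms.

0.269 ms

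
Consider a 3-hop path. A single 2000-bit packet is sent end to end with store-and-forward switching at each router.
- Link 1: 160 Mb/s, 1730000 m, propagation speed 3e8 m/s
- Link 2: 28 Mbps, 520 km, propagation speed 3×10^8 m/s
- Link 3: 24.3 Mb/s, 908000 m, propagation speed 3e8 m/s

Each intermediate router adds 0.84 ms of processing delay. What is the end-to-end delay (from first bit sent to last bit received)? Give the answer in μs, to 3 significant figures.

Transmission delays (L/R per hop): 12.5, 71.4286, 82.3045 μs; sum = 166.233 μs.
Propagation delays (d/s per hop): 5766.67, 1733.33, 3026.67 μs; sum = 10526.7 μs.
Processing at 2 router(s): 2 × 0.84 ms = 1680 μs.
End-to-end = 12400 μs.

12400 μs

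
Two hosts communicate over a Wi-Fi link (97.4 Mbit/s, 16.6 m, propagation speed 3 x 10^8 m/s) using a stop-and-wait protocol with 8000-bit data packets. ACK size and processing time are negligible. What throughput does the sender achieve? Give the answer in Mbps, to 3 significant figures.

t_tx = L/R = 8000/97400000 = 8.21355e-05 s.
t_prop = 16.6/300000000 = 5.53333e-08 s; RTT = 1.10667e-07 s.
Cycle = t_tx + RTT = 8.22462e-05 s.
Throughput = L / cycle = 8000 / 8.22462e-05 = 97.3 Mbps.

97.3 Mbps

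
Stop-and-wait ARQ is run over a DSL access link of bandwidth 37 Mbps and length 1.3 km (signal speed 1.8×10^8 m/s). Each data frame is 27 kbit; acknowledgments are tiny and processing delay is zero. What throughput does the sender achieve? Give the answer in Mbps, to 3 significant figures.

t_tx = L/R = 27000/37000000 = 0.00072973 s.
t_prop = 1300/180000000 = 7.22222e-06 s; RTT = 1.44444e-05 s.
Cycle = t_tx + RTT = 0.000744174 s.
Throughput = L / cycle = 27000 / 0.000744174 = 36.3 Mbps.

36.3 Mbps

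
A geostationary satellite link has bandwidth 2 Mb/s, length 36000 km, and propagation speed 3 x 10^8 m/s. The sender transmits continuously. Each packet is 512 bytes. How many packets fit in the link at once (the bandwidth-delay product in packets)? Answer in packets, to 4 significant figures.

58.59 packets

Propagation delay = 36000000 / 300000000 = 0.12 s.
BDP = R × t_prop = 2000000 × 0.12 = 240000 bits.
In packets of 4096 bits: 58.59 packets.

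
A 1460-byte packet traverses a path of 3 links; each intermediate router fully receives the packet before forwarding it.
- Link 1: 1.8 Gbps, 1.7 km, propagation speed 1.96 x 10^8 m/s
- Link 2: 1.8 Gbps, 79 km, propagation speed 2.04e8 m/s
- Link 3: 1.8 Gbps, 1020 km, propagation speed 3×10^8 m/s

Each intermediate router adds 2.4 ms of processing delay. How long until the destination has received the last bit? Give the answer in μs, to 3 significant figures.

8620 μs

L = 1460 × 8 = 11680 bits.
Transmission delay per hop = L/R = 11680/1800000000 = 6.48889 μs; 3 hops → 19.4667 μs.
Propagation delays (d/s per hop): 8.67347, 387.255, 3400 μs; sum = 3795.93 μs.
Processing at 2 router(s): 2 × 2.4 ms = 4800 μs.
End-to-end = 8620 μs.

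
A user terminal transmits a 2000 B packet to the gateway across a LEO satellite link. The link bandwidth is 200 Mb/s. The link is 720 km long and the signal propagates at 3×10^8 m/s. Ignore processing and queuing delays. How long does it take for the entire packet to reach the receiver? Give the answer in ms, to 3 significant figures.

L = 2000 × 8 = 16000 bits.
Transmission delay = L/R = 16000 / 200000000 = 0.08 ms.
Propagation delay = d/s = 720000 m / 300000000 m/s = 2.4 ms.
Total = 2.48 ms.

2.48 ms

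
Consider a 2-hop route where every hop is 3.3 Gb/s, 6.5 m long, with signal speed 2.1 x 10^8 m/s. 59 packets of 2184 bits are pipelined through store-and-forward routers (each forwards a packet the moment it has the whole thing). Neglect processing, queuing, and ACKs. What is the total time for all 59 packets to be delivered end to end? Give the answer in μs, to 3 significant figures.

Per-hop transmission t_tx = L/R = 2184/3300000000 = 0.661818 μs.
Per-hop propagation t_prop = 6.5/210000000 = 0.0309524 μs.
Pipeline fill: first packet needs 2·t_tx to clear all hops; remaining 58 packets each add one t_tx.
Total = (2+59-1)·t_tx + 2·t_prop = 60·0.661818 + 2·0.0309524 = 39.8 μs.

39.8 μs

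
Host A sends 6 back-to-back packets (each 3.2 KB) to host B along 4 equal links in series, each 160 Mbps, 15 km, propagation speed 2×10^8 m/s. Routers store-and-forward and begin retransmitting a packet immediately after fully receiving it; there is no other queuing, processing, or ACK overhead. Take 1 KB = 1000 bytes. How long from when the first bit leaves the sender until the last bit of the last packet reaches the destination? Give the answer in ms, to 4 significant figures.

1.740 ms

Per-hop transmission t_tx = L/R = 25600/160000000 = 0.16 ms.
Per-hop propagation t_prop = 15000/200000000 = 0.075 ms.
Pipeline fill: first packet needs 4·t_tx to clear all hops; remaining 5 packets each add one t_tx.
Total = (4+6-1)·t_tx + 4·t_prop = 9·0.16 + 4·0.075 = 1.740 ms.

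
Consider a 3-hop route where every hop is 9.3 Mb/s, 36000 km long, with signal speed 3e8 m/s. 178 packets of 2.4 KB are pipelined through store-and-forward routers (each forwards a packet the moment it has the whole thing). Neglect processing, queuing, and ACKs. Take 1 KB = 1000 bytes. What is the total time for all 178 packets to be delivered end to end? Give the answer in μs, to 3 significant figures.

732000 μs

Per-hop transmission t_tx = L/R = 19200/9300000 = 2064.52 μs.
Per-hop propagation t_prop = 36000000/300000000 = 120000 μs.
Pipeline fill: first packet needs 3·t_tx to clear all hops; remaining 177 packets each add one t_tx.
Total = (3+178-1)·t_tx + 3·t_prop = 180·2064.52 + 3·120000 = 732000 μs.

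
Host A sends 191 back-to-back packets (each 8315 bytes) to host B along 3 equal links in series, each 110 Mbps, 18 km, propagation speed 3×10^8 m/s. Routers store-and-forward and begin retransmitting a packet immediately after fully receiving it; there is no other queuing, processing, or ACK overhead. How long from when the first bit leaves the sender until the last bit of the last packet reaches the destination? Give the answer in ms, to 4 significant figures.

116.9 ms

Per-hop transmission t_tx = L/R = 66520/110000000 = 0.604727 ms.
Per-hop propagation t_prop = 18000/300000000 = 0.06 ms.
Pipeline fill: first packet needs 3·t_tx to clear all hops; remaining 190 packets each add one t_tx.
Total = (3+191-1)·t_tx + 3·t_prop = 193·0.604727 + 3·0.06 = 116.9 ms.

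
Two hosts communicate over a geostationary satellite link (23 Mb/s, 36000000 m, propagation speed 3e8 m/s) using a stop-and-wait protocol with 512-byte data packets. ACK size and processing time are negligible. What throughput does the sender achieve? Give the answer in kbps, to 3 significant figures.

t_tx = L/R = 4096/23000000 = 0.000178087 s.
t_prop = 36000000/300000000 = 0.12 s; RTT = 0.24 s.
Cycle = t_tx + RTT = 0.240178 s.
Throughput = L / cycle = 4096 / 0.240178 = 17.1 kbps.

17.1 kbps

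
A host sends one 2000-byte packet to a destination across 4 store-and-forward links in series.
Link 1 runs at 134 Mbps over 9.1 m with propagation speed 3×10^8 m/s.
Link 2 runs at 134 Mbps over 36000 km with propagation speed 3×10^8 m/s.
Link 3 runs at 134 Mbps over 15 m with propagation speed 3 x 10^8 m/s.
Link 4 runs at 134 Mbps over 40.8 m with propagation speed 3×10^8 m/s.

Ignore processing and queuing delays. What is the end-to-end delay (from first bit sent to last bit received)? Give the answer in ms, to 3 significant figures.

120 ms

L = 2000 × 8 = 16000 bits.
Transmission delay per hop = L/R = 16000/134000000 = 0.119403 ms; 4 hops → 0.477612 ms.
Propagation delays (d/s per hop): 3.03333e-05, 120, 5e-05, 0.000136 ms; sum = 120 ms.
End-to-end = 120 ms.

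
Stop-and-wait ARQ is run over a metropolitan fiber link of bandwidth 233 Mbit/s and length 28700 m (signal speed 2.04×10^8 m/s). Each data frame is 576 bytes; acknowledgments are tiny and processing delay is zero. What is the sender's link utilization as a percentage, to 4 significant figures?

t_tx = L/R = 4608/233000000 = 1.97768e-05 s.
t_prop = 28700/204000000 = 0.000140686 s; RTT = 0.000281373 s.
Cycle = t_tx + RTT = 0.000301149 s.
Utilization = t_tx / cycle = 1.97768e-05/0.000301149 = 6.567 %.

6.567 %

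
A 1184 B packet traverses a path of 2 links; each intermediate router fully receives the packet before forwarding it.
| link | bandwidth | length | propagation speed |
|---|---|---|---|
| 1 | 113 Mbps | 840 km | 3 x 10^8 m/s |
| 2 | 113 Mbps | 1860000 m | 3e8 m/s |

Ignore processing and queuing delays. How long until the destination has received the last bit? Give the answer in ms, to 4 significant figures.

9.168 ms

L = 1184 × 8 = 9472 bits.
Transmission delay per hop = L/R = 9472/113000000 = 0.083823 ms; 2 hops → 0.167646 ms.
Propagation delays (d/s per hop): 2.8, 6.2 ms; sum = 9 ms.
End-to-end = 9.168 ms.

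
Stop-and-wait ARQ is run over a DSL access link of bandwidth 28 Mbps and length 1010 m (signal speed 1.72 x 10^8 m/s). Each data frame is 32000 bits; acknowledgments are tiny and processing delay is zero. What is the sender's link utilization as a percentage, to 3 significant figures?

99.0 %

t_tx = L/R = 32000/28000000 = 0.00114286 s.
t_prop = 1010/172000000 = 5.87209e-06 s; RTT = 1.17442e-05 s.
Cycle = t_tx + RTT = 0.0011546 s.
Utilization = t_tx / cycle = 0.00114286/0.0011546 = 99.0 %.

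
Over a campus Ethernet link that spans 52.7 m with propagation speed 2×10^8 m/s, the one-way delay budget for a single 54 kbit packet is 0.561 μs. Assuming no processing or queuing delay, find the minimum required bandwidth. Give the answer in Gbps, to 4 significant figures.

181.5 Gbps

Propagation delay = 52.7 / 200000000 = 0.2635 μs.
Transmission budget = 0.561 − 0.2635 = 0.2975 μs.
R ≥ L / t_tx = 54000 bits / 2.975e-07 s = 181.5 Gbps.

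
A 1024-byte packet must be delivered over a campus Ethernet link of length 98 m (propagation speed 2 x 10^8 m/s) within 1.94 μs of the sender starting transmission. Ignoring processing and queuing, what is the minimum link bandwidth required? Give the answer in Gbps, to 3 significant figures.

L = 8192 bits.
Propagation delay = 98 / 200000000 = 0.49 μs.
Transmission budget = 1.94 − 0.49 = 1.45 μs.
R ≥ L / t_tx = 8192 bits / 1.45e-06 s = 5.65 Gbps.

5.65 Gbps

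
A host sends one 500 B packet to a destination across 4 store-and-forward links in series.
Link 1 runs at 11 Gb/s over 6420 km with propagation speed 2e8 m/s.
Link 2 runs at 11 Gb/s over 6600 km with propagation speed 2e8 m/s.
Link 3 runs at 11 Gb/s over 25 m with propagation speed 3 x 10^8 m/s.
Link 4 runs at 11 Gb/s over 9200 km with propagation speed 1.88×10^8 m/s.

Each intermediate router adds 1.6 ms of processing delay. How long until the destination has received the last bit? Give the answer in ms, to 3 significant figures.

L = 500 × 8 = 4000 bits.
Transmission delay per hop = L/R = 4000/11000000000 = 0.000363636 ms; 4 hops → 0.00145455 ms.
Propagation delays (d/s per hop): 32.1, 33, 8.33333e-05, 48.9362 ms; sum = 114.036 ms.
Processing at 3 router(s): 3 × 1.6 ms = 4.8 ms.
End-to-end = 119 ms.

119 ms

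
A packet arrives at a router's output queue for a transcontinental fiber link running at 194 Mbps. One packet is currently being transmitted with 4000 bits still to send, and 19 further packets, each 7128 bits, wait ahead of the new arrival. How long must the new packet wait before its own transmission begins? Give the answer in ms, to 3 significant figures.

Each queued packet: L/R = 7128/194000000 = 0.0367423 ms.
19 queued → 0.698103 ms.
Plus remaining 4000 bits of current packet: 0.0206186 ms.
Queuing delay = 0.719 ms.

0.719 ms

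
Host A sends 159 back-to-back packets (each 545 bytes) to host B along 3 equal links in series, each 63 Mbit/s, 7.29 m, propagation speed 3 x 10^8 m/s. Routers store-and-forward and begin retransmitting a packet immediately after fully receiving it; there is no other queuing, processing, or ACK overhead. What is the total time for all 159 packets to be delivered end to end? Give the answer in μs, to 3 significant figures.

Per-hop transmission t_tx = L/R = 4360/63000000 = 69.2063 μs.
Per-hop propagation t_prop = 7.29/300000000 = 0.0243 μs.
Pipeline fill: first packet needs 3·t_tx to clear all hops; remaining 158 packets each add one t_tx.
Total = (3+159-1)·t_tx + 3·t_prop = 161·69.2063 + 3·0.0243 = 11100 μs.

11100 μs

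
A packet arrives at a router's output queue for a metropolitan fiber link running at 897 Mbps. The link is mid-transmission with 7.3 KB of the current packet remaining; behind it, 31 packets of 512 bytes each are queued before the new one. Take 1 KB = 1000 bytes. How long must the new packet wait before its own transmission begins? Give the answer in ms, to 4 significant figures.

Each queued packet: L/R = 4096/897000000 = 0.00456633 ms.
31 queued → 0.141556 ms.
Plus remaining 58400 bits of current packet: 0.0651059 ms.
Queuing delay = 0.2067 ms.

0.2067 ms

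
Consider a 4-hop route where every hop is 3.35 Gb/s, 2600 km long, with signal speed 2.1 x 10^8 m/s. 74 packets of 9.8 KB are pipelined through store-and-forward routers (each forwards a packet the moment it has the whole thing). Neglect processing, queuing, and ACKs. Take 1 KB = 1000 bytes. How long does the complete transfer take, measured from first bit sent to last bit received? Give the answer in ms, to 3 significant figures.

Per-hop transmission t_tx = L/R = 78400/3350000000 = 0.023403 ms.
Per-hop propagation t_prop = 2600000/210000000 = 12.381 ms.
Pipeline fill: first packet needs 4·t_tx to clear all hops; remaining 73 packets each add one t_tx.
Total = (4+74-1)·t_tx + 4·t_prop = 77·0.023403 + 4·12.381 = 51.3 ms.

51.3 ms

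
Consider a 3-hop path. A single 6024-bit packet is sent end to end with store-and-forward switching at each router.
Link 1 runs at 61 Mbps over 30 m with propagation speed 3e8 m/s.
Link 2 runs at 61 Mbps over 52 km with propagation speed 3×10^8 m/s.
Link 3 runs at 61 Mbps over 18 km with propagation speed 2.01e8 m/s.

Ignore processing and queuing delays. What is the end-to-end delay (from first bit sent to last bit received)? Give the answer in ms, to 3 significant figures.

0.559 ms

Transmission delay per hop = L/R = 6024/61000000 = 0.0987541 ms; 3 hops → 0.296262 ms.
Propagation delays (d/s per hop): 0.0001, 0.173333, 0.0895522 ms; sum = 0.262986 ms.
End-to-end = 0.559 ms.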